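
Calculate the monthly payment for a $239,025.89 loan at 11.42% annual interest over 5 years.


Loan payment formula: PMT = PV × r / (1 − (1 + r)^(−n))
Monthly rate r = 0.1142/12 ≈ 0.00951667, n = 60 months
Denominator: 1 − (1 + 0.1142/12)^(−60) = 0.433512
PMT = $239,025.89 × (0.1142/12) / 0.433512
PMT = $5,247.21 per month

PMT = PV × r / (1-(1+r)^(-n)) = $5,247.21/month


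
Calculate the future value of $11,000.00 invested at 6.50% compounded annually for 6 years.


Compound interest formula: A = P(1 + r/n)^(nt)
A = $11,000.00 × (1 + 0.065/1)^(1 × 6)
Growth factor: (1 + 0.065/1)^6 = 1.4591423
A = $11,000.00 × 1.4591423
A = $16,050.57

A = P(1 + r/n)^(nt) = $16,050.57


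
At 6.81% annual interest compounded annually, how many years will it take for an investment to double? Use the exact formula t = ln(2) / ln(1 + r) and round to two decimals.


Doubling condition: (1 + r)^t = 2
Take ln of both sides: t × ln(1 + r) = ln(2)
t = ln(2) / ln(1 + r)
t = 0.693147 / 0.065881
t = 10.52

t = ln(2) / ln(1 + r) = 10.52 years


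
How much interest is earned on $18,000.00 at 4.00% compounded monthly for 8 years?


Compound interest earned = final amount − principal.
A = P(1 + r/n)^(nt) = $18,000.00 × (1 + 0.04/12)^(12 × 8) = $24,775.11
Interest = A − P = $24,775.11 − $18,000.00 = $6,775.11

Interest = A - P = $6,775.11


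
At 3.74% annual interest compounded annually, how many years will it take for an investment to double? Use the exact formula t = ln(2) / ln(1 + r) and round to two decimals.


Doubling condition: (1 + r)^t = 2
Take ln of both sides: t × ln(1 + r) = ln(2)
t = ln(2) / ln(1 + r)
t = 0.693147 / 0.036718
t = 18.88

t = ln(2) / ln(1 + r) = 18.88 years


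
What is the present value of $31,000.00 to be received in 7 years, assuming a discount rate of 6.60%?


Present value formula: PV = FV / (1 + r)^t
PV = $31,000.00 / (1 + 0.066)^7
PV = $31,000.00 / 1.564229
PV = $19,818.07

PV = FV / (1 + r)^t = $19,818.07


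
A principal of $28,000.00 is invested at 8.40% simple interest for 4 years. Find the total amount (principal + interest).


Total amount formula: A = P(1 + rt) = P + P·r·t
Interest: I = P × r × t = $28,000.00 × 0.084 × 4 = $9,408.00
A = P + I = $28,000.00 + $9,408.00 = $37,408.00

A = P + I = P(1 + rt) = $37,408.00


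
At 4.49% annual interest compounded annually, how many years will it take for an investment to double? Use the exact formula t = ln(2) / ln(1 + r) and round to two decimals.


Doubling condition: (1 + r)^t = 2
Take ln of both sides: t × ln(1 + r) = ln(2)
t = ln(2) / ln(1 + r)
t = 0.693147 / 0.043921
t = 15.78

t = ln(2) / ln(1 + r) = 15.78 years


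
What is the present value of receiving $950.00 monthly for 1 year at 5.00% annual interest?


Present value of an ordinary annuity: PV = PMT × (1 − (1 + r)^(−n)) / r
Monthly rate r = 0.05/12 ≈ 0.00416667, n = 12
PV = $950.00 × (1 − (1 + 0.05/12)^(−12)) / (0.05/12)
PV = $950.00 × 11.681222
PV = $11,097.16

PV = PMT × (1-(1+r)^(-n))/r = $11,097.16


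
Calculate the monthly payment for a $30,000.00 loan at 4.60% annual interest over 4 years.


Loan payment formula: PMT = PV × r / (1 − (1 + r)^(−n))
Monthly rate r = 0.046/12 ≈ 0.00383333, n = 48 months
Denominator: 1 − (1 + 0.046/12)^(−48) = 0.167771
PMT = $30,000.00 × (0.046/12) / 0.167771
PMT = $685.46 per month

PMT = PV × r / (1-(1+r)^(-n)) = $685.46/month


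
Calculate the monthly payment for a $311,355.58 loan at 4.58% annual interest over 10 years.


Loan payment formula: PMT = PV × r / (1 − (1 + r)^(−n))
Monthly rate r = 0.0458/12 ≈ 0.00381667, n = 120 months
Denominator: 1 − (1 + 0.0458/12)^(−120) = 0.366901
PMT = $311,355.58 × (0.0458/12) / 0.366901
PMT = $3,238.86 per month

PMT = PV × r / (1-(1+r)^(-n)) = $3,238.86/month


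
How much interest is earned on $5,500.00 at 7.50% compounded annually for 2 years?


Compound interest earned = final amount − principal.
A = P(1 + r/n)^(nt) = $5,500.00 × (1 + 0.075/1)^(1 × 2) = $6,355.94
Interest = A − P = $6,355.94 − $5,500.00 = $855.94

Interest = A - P = $855.94


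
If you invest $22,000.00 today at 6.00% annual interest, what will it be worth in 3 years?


Future value formula: FV = PV × (1 + r)^t
FV = $22,000.00 × (1 + 0.06)^3
FV = $22,000.00 × 1.191016
FV = $26,202.35

FV = PV × (1 + r)^t = $26,202.35


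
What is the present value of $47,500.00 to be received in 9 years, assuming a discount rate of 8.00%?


Present value formula: PV = FV / (1 + r)^t
PV = $47,500.00 / (1 + 0.08)^9
PV = $47,500.00 / 1.9990046
PV = $23,761.83

PV = FV / (1 + r)^t = $23,761.83


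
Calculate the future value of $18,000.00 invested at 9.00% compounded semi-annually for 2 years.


Compound interest formula: A = P(1 + r/n)^(nt)
A = $18,000.00 × (1 + 0.09/2)^(2 × 2)
Growth factor: (1 + 0.09/2)^4 = 1.1925186
A = $18,000.00 × 1.1925186
A = $21,465.33

A = P(1 + r/n)^(nt) = $21,465.33


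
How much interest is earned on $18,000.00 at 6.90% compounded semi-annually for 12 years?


Compound interest earned = final amount − principal.
A = P(1 + r/n)^(nt) = $18,000.00 × (1 + 0.069/2)^(2 × 12) = $40,626.03
Interest = A − P = $40,626.03 − $18,000.00 = $22,626.03

Interest = A - P = $22,626.03


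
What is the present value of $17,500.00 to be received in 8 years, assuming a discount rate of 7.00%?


Present value formula: PV = FV / (1 + r)^t
PV = $17,500.00 / (1 + 0.07)^8
PV = $17,500.00 / 1.718186
PV = $10,185.16

PV = FV / (1 + r)^t = $10,185.16


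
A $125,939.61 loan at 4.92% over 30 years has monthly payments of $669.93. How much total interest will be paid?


Total paid over the life of the loan = PMT × n.
Total paid = $669.93 × 360 = $241,174.80
Total interest = total paid − principal = $241,174.80 − $125,939.61 = $115,235.19

Total interest = (PMT × n) - PV = $115,235.19


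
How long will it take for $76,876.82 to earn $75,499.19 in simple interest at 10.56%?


Rearrange the simple interest formula for t:
I = P × r × t  ⇒  t = I / (P × r)
t = $75,499.19 / ($76,876.82 × 0.1056)
t = 9.3

t = I/(P×r) = 9.3 years


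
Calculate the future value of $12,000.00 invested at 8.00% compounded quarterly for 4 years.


Compound interest formula: A = P(1 + r/n)^(nt)
A = $12,000.00 × (1 + 0.08/4)^(4 × 4)
Growth factor: (1 + 0.08/4)^16 = 1.372786
A = $12,000.00 × 1.372786
A = $16,473.43

A = P(1 + r/n)^(nt) = $16,473.43


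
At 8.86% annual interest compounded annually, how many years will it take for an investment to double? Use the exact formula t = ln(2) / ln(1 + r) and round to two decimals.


Doubling condition: (1 + r)^t = 2
Take ln of both sides: t × ln(1 + r) = ln(2)
t = ln(2) / ln(1 + r)
t = 0.693147 / 0.084892
t = 8.17

t = ln(2) / ln(1 + r) = 8.17 years


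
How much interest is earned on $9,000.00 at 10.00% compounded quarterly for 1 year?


Compound interest earned = final amount − principal.
A = P(1 + r/n)^(nt) = $9,000.00 × (1 + 0.1/4)^(4 × 1) = $9,934.32
Interest = A − P = $9,934.32 − $9,000.00 = $934.32

Interest = A - P = $934.32


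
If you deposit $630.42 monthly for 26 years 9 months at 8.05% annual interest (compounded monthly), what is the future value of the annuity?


Future value of an ordinary annuity: FV = PMT × ((1 + r)^n − 1) / r
Monthly rate r = 0.0805/12 ≈ 0.00670833, n = 321
FV = $630.42 × ((1 + 0.0805/12)^321 − 1) / (0.0805/12)
FV = $630.42 × 1125.788437
FV = $709,719.55

FV = PMT × ((1+r)^n - 1)/r = $709,719.55


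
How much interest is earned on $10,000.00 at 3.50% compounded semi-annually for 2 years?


Compound interest earned = final amount − principal.
A = P(1 + r/n)^(nt) = $10,000.00 × (1 + 0.035/2)^(2 × 2) = $10,718.59
Interest = A − P = $10,718.59 − $10,000.00 = $718.59

Interest = A - P = $718.59


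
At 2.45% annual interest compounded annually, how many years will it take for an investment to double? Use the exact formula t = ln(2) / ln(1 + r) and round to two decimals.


Doubling condition: (1 + r)^t = 2
Take ln of both sides: t × ln(1 + r) = ln(2)
t = ln(2) / ln(1 + r)
t = 0.693147 / 0.024205
t = 28.64

t = ln(2) / ln(1 + r) = 28.64 years


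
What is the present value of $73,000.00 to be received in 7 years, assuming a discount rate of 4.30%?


Present value formula: PV = FV / (1 + r)^t
PV = $73,000.00 / (1 + 0.043)^7
PV = $73,000.00 / 1.3427345
PV = $54,366.67

PV = FV / (1 + r)^t = $54,366.67


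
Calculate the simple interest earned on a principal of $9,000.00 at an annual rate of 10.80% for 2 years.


Simple interest formula: I = P × r × t
I = $9,000.00 × 0.108 × 2
I = $1,944.00

I = P × r × t = $1,944.00


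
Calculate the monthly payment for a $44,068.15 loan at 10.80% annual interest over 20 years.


Loan payment formula: PMT = PV × r / (1 − (1 + r)^(−n))
Monthly rate r = 0.108/12 = 0.009, n = 240 months
Denominator: 1 − (1 + 0.108/12)^(−240) = 0.883555
PMT = $44,068.15 × (0.108/12) / 0.883555
PMT = $448.88 per month

PMT = PV × r / (1-(1+r)^(-n)) = $448.88/month


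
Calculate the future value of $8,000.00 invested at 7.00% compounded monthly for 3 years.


Compound interest formula: A = P(1 + r/n)^(nt)
A = $8,000.00 × (1 + 0.07/12)^(12 × 3)
Growth factor: (1 + 0.07/12)^36 = 1.2329256
A = $8,000.00 × 1.2329256
A = $9,863.40

A = P(1 + r/n)^(nt) = $9,863.40


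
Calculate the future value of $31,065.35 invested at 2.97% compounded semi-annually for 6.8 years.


Compound interest formula: A = P(1 + r/n)^(nt)
A = $31,065.35 × (1 + 0.0297/2)^(2 × 6.8)
Growth factor: (1 + 0.0297/2)^13.6 = 1.2219832
A = $31,065.35 × 1.2219832
A = $37,961.34

A = P(1 + r/n)^(nt) = $37,961.34


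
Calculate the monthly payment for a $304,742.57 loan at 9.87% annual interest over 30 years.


Loan payment formula: PMT = PV × r / (1 − (1 + r)^(−n))
Monthly rate r = 0.0987/12 = 0.008225, n = 360 months
Denominator: 1 − (1 + 0.0987/12)^(−360) = 0.947602
PMT = $304,742.57 × (0.0987/12) / 0.947602
PMT = $2,645.11 per month

PMT = PV × r / (1-(1+r)^(-n)) = $2,645.11/month


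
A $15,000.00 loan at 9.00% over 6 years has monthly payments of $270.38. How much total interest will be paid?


Total paid over the life of the loan = PMT × n.
Total paid = $270.38 × 72 = $19,467.36
Total interest = total paid − principal = $19,467.36 − $15,000.00 = $4,467.36

Total interest = (PMT × n) - PV = $4,467.36


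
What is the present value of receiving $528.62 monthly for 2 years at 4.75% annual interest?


Present value of an ordinary annuity: PV = PMT × (1 − (1 + r)^(−n)) / r
Monthly rate r = 0.0475/12 ≈ 0.00395833, n = 24
PV = $528.62 × (1 − (1 + 0.0475/12)^(−24)) / (0.0475/12)
PV = $528.62 × 22.852173
PV = $12,080.12

PV = PMT × (1-(1+r)^(-n))/r = $12,080.12


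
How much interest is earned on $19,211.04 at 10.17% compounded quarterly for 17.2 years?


Compound interest earned = final amount − principal.
A = P(1 + r/n)^(nt) = $19,211.04 × (1 + 0.1017/4)^(4 × 17.2) = $108,078.50
Interest = A − P = $108,078.50 − $19,211.04 = $88,867.46

Interest = A - P = $88,867.46


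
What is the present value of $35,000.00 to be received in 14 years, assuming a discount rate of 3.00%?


Present value formula: PV = FV / (1 + r)^t
PV = $35,000.00 / (1 + 0.03)^14
PV = $35,000.00 / 1.512590
PV = $23,139.12

PV = FV / (1 + r)^t = $23,139.12


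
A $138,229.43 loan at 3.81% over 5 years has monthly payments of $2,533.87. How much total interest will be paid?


Total paid over the life of the loan = PMT × n.
Total paid = $2,533.87 × 60 = $152,032.20
Total interest = total paid − principal = $152,032.20 − $138,229.43 = $13,802.77

Total interest = (PMT × n) - PV = $13,802.77


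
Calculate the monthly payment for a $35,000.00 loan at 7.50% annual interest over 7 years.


Loan payment formula: PMT = PV × r / (1 − (1 + r)^(−n))
Monthly rate r = 0.075/12 = 0.00625, n = 84 months
Denominator: 1 − (1 + 0.075/12)^(−84) = 0.407477
PMT = $35,000.00 × (0.075/12) / 0.407477
PMT = $536.84 per month

PMT = PV × r / (1-(1+r)^(-n)) = $536.84/month


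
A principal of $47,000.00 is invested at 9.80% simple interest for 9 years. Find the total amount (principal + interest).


Total amount formula: A = P(1 + rt) = P + P·r·t
Interest: I = P × r × t = $47,000.00 × 0.098 × 9 = $41,454.00
A = P + I = $47,000.00 + $41,454.00 = $88,454.00

A = P + I = P(1 + rt) = $88,454.00


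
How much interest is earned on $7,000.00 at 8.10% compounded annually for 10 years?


Compound interest earned = final amount − principal.
A = P(1 + r/n)^(nt) = $7,000.00 × (1 + 0.081/1)^(1 × 10) = $15,252.99
Interest = A − P = $15,252.99 − $7,000.00 = $8,252.99

Interest = A - P = $8,252.99


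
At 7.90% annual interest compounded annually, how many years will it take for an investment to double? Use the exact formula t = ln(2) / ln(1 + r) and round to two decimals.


Doubling condition: (1 + r)^t = 2
Take ln of both sides: t × ln(1 + r) = ln(2)
t = ln(2) / ln(1 + r)
t = 0.693147 / 0.076035
t = 9.12

t = ln(2) / ln(1 + r) = 9.12 years


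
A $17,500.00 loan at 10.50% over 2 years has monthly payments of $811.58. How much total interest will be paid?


Total paid over the life of the loan = PMT × n.
Total paid = $811.58 × 24 = $19,477.92
Total interest = total paid − principal = $19,477.92 − $17,500.00 = $1,977.92

Total interest = (PMT × n) - PV = $1,977.92


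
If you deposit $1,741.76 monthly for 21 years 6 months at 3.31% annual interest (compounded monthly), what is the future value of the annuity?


Future value of an ordinary annuity: FV = PMT × ((1 + r)^n − 1) / r
Monthly rate r = 0.0331/12 ≈ 0.00275833, n = 258
FV = $1,741.76 × ((1 + 0.0331/12)^258 − 1) / (0.0331/12)
FV = $1,741.76 × 375.355336
FV = $653,778.91

FV = PMT × ((1+r)^n - 1)/r = $653,778.91


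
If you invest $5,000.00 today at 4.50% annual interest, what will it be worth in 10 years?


Future value formula: FV = PV × (1 + r)^t
FV = $5,000.00 × (1 + 0.045)^10
FV = $5,000.00 × 1.5529694
FV = $7,764.85

FV = PV × (1 + r)^t = $7,764.85


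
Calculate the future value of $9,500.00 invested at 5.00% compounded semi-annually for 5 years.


Compound interest formula: A = P(1 + r/n)^(nt)
A = $9,500.00 × (1 + 0.05/2)^(2 × 5)
Growth factor: (1 + 0.05/2)^10 = 1.2800845
A = $9,500.00 × 1.2800845
A = $12,160.80

A = P(1 + r/n)^(nt) = $12,160.80


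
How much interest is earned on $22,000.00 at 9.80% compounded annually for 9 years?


Compound interest earned = final amount − principal.
A = P(1 + r/n)^(nt) = $22,000.00 × (1 + 0.098/1)^(1 × 9) = $51,032.14
Interest = A − P = $51,032.14 − $22,000.00 = $29,032.14

Interest = A - P = $29,032.14


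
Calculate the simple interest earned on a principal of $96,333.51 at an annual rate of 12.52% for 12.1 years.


Simple interest formula: I = P × r × t
I = $96,333.51 × 0.1252 × 12.1
I = $145,937.56

I = P × r × t = $145,937.56


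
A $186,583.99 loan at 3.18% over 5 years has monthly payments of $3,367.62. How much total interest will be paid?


Total paid over the life of the loan = PMT × n.
Total paid = $3,367.62 × 60 = $202,057.20
Total interest = total paid − principal = $202,057.20 − $186,583.99 = $15,473.21

Total interest = (PMT × n) - PV = $15,473.21


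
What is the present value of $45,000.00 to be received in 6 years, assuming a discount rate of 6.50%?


Present value formula: PV = FV / (1 + r)^t
PV = $45,000.00 / (1 + 0.065)^6
PV = $45,000.00 / 1.459142
PV = $30,840.04

PV = FV / (1 + r)^t = $30,840.04


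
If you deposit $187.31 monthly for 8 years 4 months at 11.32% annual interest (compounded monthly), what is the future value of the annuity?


Future value of an ordinary annuity: FV = PMT × ((1 + r)^n − 1) / r
Monthly rate r = 0.1132/12 ≈ 0.00943333, n = 100
FV = $187.31 × ((1 + 0.1132/12)^100 − 1) / (0.1132/12)
FV = $187.31 × 165.073885
FV = $30,919.99

FV = PMT × ((1+r)^n - 1)/r = $30,919.99


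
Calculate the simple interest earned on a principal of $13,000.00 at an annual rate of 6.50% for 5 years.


Simple interest formula: I = P × r × t
I = $13,000.00 × 0.065 × 5
I = $4,225.00

I = P × r × t = $4,225.00


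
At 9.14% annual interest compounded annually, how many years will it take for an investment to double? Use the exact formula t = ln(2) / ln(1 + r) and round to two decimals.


Doubling condition: (1 + r)^t = 2
Take ln of both sides: t × ln(1 + r) = ln(2)
t = ln(2) / ln(1 + r)
t = 0.693147 / 0.087461
t = 7.93

t = ln(2) / ln(1 + r) = 7.93 years


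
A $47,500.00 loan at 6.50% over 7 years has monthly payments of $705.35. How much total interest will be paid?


Total paid over the life of the loan = PMT × n.
Total paid = $705.35 × 84 = $59,249.40
Total interest = total paid − principal = $59,249.40 − $47,500.00 = $11,749.40

Total interest = (PMT × n) - PV = $11,749.40


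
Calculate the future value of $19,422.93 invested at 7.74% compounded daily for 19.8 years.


Compound interest formula: A = P(1 + r/n)^(nt)
A = $19,422.93 × (1 + 0.0774/365)^(365 × 19.8)
Growth factor: (1 + 0.0774/365)^7227 = 4.629077
A = $19,422.93 × 4.629077
A = $89,910.24

A = P(1 + r/n)^(nt) = $89,910.24


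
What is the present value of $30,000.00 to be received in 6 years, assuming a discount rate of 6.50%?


Present value formula: PV = FV / (1 + r)^t
PV = $30,000.00 / (1 + 0.065)^6
PV = $30,000.00 / 1.4591423
PV = $20,560.02

PV = FV / (1 + r)^t = $20,560.02


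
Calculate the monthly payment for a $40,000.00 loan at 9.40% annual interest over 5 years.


Loan payment formula: PMT = PV × r / (1 − (1 + r)^(−n))
Monthly rate r = 0.094/12 ≈ 0.00783333, n = 60 months
Denominator: 1 − (1 + 0.094/12)^(−60) = 0.373852
PMT = $40,000.00 × (0.094/12) / 0.373852
PMT = $838.12 per month

PMT = PV × r / (1-(1+r)^(-n)) = $838.12/month


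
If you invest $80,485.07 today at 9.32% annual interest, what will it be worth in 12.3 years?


Future value formula: FV = PV × (1 + r)^t
FV = $80,485.07 × (1 + 0.0932)^12.3
FV = $80,485.07 × 2.9923016
FV = $240,835.60

FV = PV × (1 + r)^t = $240,835.60


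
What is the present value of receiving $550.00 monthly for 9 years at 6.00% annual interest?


Present value of an ordinary annuity: PV = PMT × (1 − (1 + r)^(−n)) / r
Monthly rate r = 0.06/12 = 0.005, n = 108
PV = $550.00 × (1 − (1 + 0.06/12)^(−108)) / (0.06/12)
PV = $550.00 × 83.293424
PV = $45,811.38

PV = PMT × (1-(1+r)^(-n))/r = $45,811.38


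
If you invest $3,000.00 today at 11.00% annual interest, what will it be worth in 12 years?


Future value formula: FV = PV × (1 + r)^t
FV = $3,000.00 × (1 + 0.11)^12
FV = $3,000.00 × 3.498451
FV = $10,495.35

FV = PV × (1 + r)^t = $10,495.35


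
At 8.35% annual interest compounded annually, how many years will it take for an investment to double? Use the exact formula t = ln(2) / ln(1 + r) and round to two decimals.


Doubling condition: (1 + r)^t = 2
Take ln of both sides: t × ln(1 + r) = ln(2)
t = ln(2) / ln(1 + r)
t = 0.693147 / 0.080197
t = 8.64

t = ln(2) / ln(1 + r) = 8.64 years


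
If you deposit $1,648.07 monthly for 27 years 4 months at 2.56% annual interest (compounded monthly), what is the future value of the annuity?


Future value of an ordinary annuity: FV = PMT × ((1 + r)^n − 1) / r
Monthly rate r = 0.0256/12 ≈ 0.00213333, n = 328
FV = $1,648.07 × ((1 + 0.0256/12)^328 − 1) / (0.0256/12)
FV = $1,648.07 × 474.2418012
FV = $781,583.69

FV = PMT × ((1+r)^n - 1)/r = $781,583.69


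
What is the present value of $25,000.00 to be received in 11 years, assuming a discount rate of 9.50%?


Present value formula: PV = FV / (1 + r)^t
PV = $25,000.00 / (1 + 0.095)^11
PV = $25,000.00 / 2.713659
PV = $9,212.65

PV = FV / (1 + r)^t = $9,212.65


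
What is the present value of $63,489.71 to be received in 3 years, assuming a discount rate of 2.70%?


Present value formula: PV = FV / (1 + r)^t
PV = $63,489.71 / (1 + 0.027)^3
PV = $63,489.71 / 1.0832067
PV = $58,612.74

PV = FV / (1 + r)^t = $58,612.74


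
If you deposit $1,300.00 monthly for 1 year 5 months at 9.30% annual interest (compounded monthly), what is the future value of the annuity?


Future value of an ordinary annuity: FV = PMT × ((1 + r)^n − 1) / r
Monthly rate r = 0.093/12 = 0.00775, n = 17
FV = $1,300.00 × ((1 + 0.093/12)^17 − 1) / (0.093/12)
FV = $1,300.00 × 18.095973
FV = $23,524.76

FV = PMT × ((1+r)^n - 1)/r = $23,524.76


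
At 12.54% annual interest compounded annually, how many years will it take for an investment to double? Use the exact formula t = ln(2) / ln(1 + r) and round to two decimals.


Doubling condition: (1 + r)^t = 2
Take ln of both sides: t × ln(1 + r) = ln(2)
t = ln(2) / ln(1 + r)
t = 0.693147 / 0.118139
t = 5.87

t = ln(2) / ln(1 + r) = 5.87 years


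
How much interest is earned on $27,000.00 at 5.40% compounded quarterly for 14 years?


Compound interest earned = final amount − principal.
A = P(1 + r/n)^(nt) = $27,000.00 × (1 + 0.054/4)^(4 × 14) = $57,212.90
Interest = A − P = $57,212.90 − $27,000.00 = $30,212.90

Interest = A - P = $30,212.90


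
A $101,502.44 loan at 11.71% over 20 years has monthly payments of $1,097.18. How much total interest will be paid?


Total paid over the life of the loan = PMT × n.
Total paid = $1,097.18 × 240 = $263,323.20
Total interest = total paid − principal = $263,323.20 − $101,502.44 = $161,820.76

Total interest = (PMT × n) - PV = $161,820.76


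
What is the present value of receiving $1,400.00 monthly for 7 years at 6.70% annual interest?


Present value of an ordinary annuity: PV = PMT × (1 − (1 + r)^(−n)) / r
Monthly rate r = 0.067/12 ≈ 0.00558333, n = 84
PV = $1,400.00 × (1 − (1 + 0.067/12)^(−84)) / (0.067/12)
PV = $1,400.00 × 66.905515
PV = $93,667.72

PV = PMT × (1-(1+r)^(-n))/r = $93,667.72


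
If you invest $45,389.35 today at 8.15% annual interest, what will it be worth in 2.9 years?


Future value formula: FV = PV × (1 + r)^t
FV = $45,389.35 × (1 + 0.0815)^2.9
FV = $45,389.35 × 1.255096
FV = $56,967.99

FV = PV × (1 + r)^t = $56,967.99


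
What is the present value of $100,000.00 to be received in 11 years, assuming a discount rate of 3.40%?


Present value formula: PV = FV / (1 + r)^t
PV = $100,000.00 / (1 + 0.034)^11
PV = $100,000.00 / 1.4445279
PV = $69,226.77

PV = FV / (1 + r)^t = $69,226.77


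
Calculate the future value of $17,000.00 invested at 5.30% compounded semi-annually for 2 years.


Compound interest formula: A = P(1 + r/n)^(nt)
A = $17,000.00 × (1 + 0.053/2)^(2 × 2)
Growth factor: (1 + 0.053/2)^4 = 1.110288
A = $17,000.00 × 1.110288
A = $18,874.90

A = P(1 + r/n)^(nt) = $18,874.90


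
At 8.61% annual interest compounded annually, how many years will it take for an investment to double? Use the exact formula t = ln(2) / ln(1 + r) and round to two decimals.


Doubling condition: (1 + r)^t = 2
Take ln of both sides: t × ln(1 + r) = ln(2)
t = ln(2) / ln(1 + r)
t = 0.693147 / 0.082593
t = 8.39

t = ln(2) / ln(1 + r) = 8.39 years


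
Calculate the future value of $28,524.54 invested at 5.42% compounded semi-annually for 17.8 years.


Compound interest formula: A = P(1 + r/n)^(nt)
A = $28,524.54 × (1 + 0.0542/2)^(2 × 17.8)
Growth factor: (1 + 0.0542/2)^35.6 = 2.5906763
A = $28,524.54 × 2.5906763
A = $73,897.85

A = P(1 + r/n)^(nt) = $73,897.85


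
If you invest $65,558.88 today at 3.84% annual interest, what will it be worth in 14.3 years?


Future value formula: FV = PV × (1 + r)^t
FV = $65,558.88 × (1 + 0.0384)^14.3
FV = $65,558.88 × 1.7140162
FV = $112,368.98

FV = PV × (1 + r)^t = $112,368.98


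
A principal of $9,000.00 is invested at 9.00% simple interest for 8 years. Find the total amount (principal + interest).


Total amount formula: A = P(1 + rt) = P + P·r·t
Interest: I = P × r × t = $9,000.00 × 0.09 × 8 = $6,480.00
A = P + I = $9,000.00 + $6,480.00 = $15,480.00

A = P + I = P(1 + rt) = $15,480.00


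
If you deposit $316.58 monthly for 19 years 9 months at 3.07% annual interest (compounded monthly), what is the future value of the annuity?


Future value of an ordinary annuity: FV = PMT × ((1 + r)^n − 1) / r
Monthly rate r = 0.0307/12 ≈ 0.00255833, n = 237
FV = $316.58 × ((1 + 0.0307/12)^237 − 1) / (0.0307/12)
FV = $316.58 × 325.313750
FV = $102,987.83

FV = PMT × ((1+r)^n - 1)/r = $102,987.83


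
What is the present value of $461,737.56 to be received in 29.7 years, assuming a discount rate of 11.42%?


Present value formula: PV = FV / (1 + r)^t
PV = $461,737.56 / (1 + 0.1142)^29.7
PV = $461,737.56 / 24.820223
PV = $18,603.28

PV = FV / (1 + r)^t = $18,603.28


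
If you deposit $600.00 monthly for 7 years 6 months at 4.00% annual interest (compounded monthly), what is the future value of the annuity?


Future value of an ordinary annuity: FV = PMT × ((1 + r)^n − 1) / r
Monthly rate r = 0.04/12 ≈ 0.00333333, n = 90
FV = $600.00 × ((1 + 0.04/12)^90 − 1) / (0.04/12)
FV = $600.00 × 104.755663
FV = $62,853.40

FV = PMT × ((1+r)^n - 1)/r = $62,853.40


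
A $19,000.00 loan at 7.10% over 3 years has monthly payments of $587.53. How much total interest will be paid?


Total paid over the life of the loan = PMT × n.
Total paid = $587.53 × 36 = $21,151.08
Total interest = total paid − principal = $21,151.08 − $19,000.00 = $2,151.08

Total interest = (PMT × n) - PV = $2,151.08


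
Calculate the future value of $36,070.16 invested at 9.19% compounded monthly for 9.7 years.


Compound interest formula: A = P(1 + r/n)^(nt)
A = $36,070.16 × (1 + 0.0919/12)^(12 × 9.7)
Growth factor: (1 + 0.0919/12)^116.4 = 2.4303466
A = $36,070.16 × 2.4303466
A = $87,662.99

A = P(1 + r/n)^(nt) = $87,662.99


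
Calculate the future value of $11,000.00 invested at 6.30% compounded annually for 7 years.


Compound interest formula: A = P(1 + r/n)^(nt)
A = $11,000.00 × (1 + 0.063/1)^(1 × 7)
Growth factor: (1 + 0.063/1)^7 = 1.5336733
A = $11,000.00 × 1.5336733
A = $16,870.41

A = P(1 + r/n)^(nt) = $16,870.41


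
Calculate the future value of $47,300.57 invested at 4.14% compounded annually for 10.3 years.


Compound interest formula: A = P(1 + r/n)^(nt)
A = $47,300.57 × (1 + 0.0414/1)^(1 × 10.3)
Growth factor: (1 + 0.0414/1)^10.3 = 1.5186616
A = $47,300.57 × 1.5186616
A = $71,833.56

A = P(1 + r/n)^(nt) = $71,833.56


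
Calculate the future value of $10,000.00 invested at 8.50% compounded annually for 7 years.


Compound interest formula: A = P(1 + r/n)^(nt)
A = $10,000.00 × (1 + 0.085/1)^(1 × 7)
Growth factor: (1 + 0.085/1)^7 = 1.770142
A = $10,000.00 × 1.770142
A = $17,701.42

A = P(1 + r/n)^(nt) = $17,701.42


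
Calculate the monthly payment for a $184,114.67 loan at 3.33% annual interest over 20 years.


Loan payment formula: PMT = PV × r / (1 − (1 + r)^(−n))
Monthly rate r = 0.0333/12 = 0.002775, n = 240 months
Denominator: 1 − (1 + 0.0333/12)^(−240) = 0.485766
PMT = $184,114.67 × (0.0333/12) / 0.485766
PMT = $1,051.78 per month

PMT = PV × r / (1-(1+r)^(-n)) = $1,051.78/month


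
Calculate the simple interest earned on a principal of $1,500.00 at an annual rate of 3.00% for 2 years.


Simple interest formula: I = P × r × t
I = $1,500.00 × 0.03 × 2
I = $90.00

I = P × r × t = $90.00


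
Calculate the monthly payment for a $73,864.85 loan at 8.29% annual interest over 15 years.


Loan payment formula: PMT = PV × r / (1 − (1 + r)^(−n))
Monthly rate r = 0.0829/12 ≈ 0.00690833, n = 180 months
Denominator: 1 − (1 + 0.0829/12)^(−180) = 0.710391
PMT = $73,864.85 × (0.0829/12) / 0.710391
PMT = $718.31 per month

PMT = PV × r / (1-(1+r)^(-n)) = $718.31/month


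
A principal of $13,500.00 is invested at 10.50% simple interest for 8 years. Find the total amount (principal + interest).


Total amount formula: A = P(1 + rt) = P + P·r·t
Interest: I = P × r × t = $13,500.00 × 0.105 × 8 = $11,340.00
A = P + I = $13,500.00 + $11,340.00 = $24,840.00

A = P + I = P(1 + rt) = $24,840.00


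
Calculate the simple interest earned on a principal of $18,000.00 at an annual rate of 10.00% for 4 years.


Simple interest formula: I = P × r × t
I = $18,000.00 × 0.1 × 4
I = $7,200.00

I = P × r × t = $7,200.00


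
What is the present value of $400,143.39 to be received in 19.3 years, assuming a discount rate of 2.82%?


Present value formula: PV = FV / (1 + r)^t
PV = $400,143.39 / (1 + 0.0282)^19.3
PV = $400,143.39 / 1.7103999
PV = $233,947.27

PV = FV / (1 + r)^t = $233,947.27


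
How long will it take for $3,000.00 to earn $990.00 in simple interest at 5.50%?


Rearrange the simple interest formula for t:
I = P × r × t  ⇒  t = I / (P × r)
t = $990.00 / ($3,000.00 × 0.055)
t = 6

t = I/(P×r) = 6 years


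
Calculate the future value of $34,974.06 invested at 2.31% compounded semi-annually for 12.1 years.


Compound interest formula: A = P(1 + r/n)^(nt)
A = $34,974.06 × (1 + 0.0231/2)^(2 × 12.1)
Growth factor: (1 + 0.0231/2)^24.2 = 1.320365
A = $34,974.06 × 1.320365
A = $46,178.52

A = P(1 + r/n)^(nt) = $46,178.52


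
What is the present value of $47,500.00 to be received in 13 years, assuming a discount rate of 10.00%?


Present value formula: PV = FV / (1 + r)^t
PV = $47,500.00 / (1 + 0.1)^13
PV = $47,500.00 / 3.452271
PV = $13,759.06

PV = FV / (1 + r)^t = $13,759.06


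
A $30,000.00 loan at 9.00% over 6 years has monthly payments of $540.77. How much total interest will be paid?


Total paid over the life of the loan = PMT × n.
Total paid = $540.77 × 72 = $38,935.44
Total interest = total paid − principal = $38,935.44 − $30,000.00 = $8,935.44

Total interest = (PMT × n) - PV = $8,935.44


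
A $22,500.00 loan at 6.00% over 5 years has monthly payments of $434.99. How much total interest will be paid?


Total paid over the life of the loan = PMT × n.
Total paid = $434.99 × 60 = $26,099.40
Total interest = total paid − principal = $26,099.40 − $22,500.00 = $3,599.40

Total interest = (PMT × n) - PV = $3,599.40


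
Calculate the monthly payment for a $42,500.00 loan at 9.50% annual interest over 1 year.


Loan payment formula: PMT = PV × r / (1 − (1 + r)^(−n))
Monthly rate r = 0.095/12 ≈ 0.00791667, n = 12 months
Denominator: 1 − (1 + 0.095/12)^(−12) = 0.0902868
PMT = $42,500.00 × (0.095/12) / 0.0902868
PMT = $3,726.55 per month

PMT = PV × r / (1-(1+r)^(-n)) = $3,726.55/month


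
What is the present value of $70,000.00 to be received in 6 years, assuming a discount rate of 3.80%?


Present value formula: PV = FV / (1 + r)^t
PV = $70,000.00 / (1 + 0.038)^6
PV = $70,000.00 / 1.2507892
PV = $55,964.67

PV = FV / (1 + r)^t = $55,964.67


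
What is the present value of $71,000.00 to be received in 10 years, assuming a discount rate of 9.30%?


Present value formula: PV = FV / (1 + r)^t
PV = $71,000.00 / (1 + 0.093)^10
PV = $71,000.00 / 2.4333334
PV = $29,178.08

PV = FV / (1 + r)^t = $29,178.08


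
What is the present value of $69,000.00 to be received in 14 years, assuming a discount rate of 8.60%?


Present value formula: PV = FV / (1 + r)^t
PV = $69,000.00 / (1 + 0.086)^14
PV = $69,000.00 / 3.174078
PV = $21,738.60

PV = FV / (1 + r)^t = $21,738.60


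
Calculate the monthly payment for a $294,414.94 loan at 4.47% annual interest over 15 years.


Loan payment formula: PMT = PV × r / (1 − (1 + r)^(−n))
Monthly rate r = 0.0447/12 = 0.003725, n = 180 months
Denominator: 1 − (1 + 0.0447/12)^(−180) = 0.487910
PMT = $294,414.94 × (0.0447/12) / 0.487910
PMT = $2,247.74 per month

PMT = PV × r / (1-(1+r)^(-n)) = $2,247.74/month


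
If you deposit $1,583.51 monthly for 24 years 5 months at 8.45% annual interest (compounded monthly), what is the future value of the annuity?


Future value of an ordinary annuity: FV = PMT × ((1 + r)^n − 1) / r
Monthly rate r = 0.0845/12 ≈ 0.00704167, n = 293
FV = $1,583.51 × ((1 + 0.0845/12)^293 − 1) / (0.0845/12)
FV = $1,583.51 × 967.736383
FV = $1,532,420.24

FV = PMT × ((1+r)^n - 1)/r = $1,532,420.24


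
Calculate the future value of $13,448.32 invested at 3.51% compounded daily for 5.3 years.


Compound interest formula: A = P(1 + r/n)^(nt)
A = $13,448.32 × (1 + 0.0351/365)^(365 × 5.3)
Growth factor: (1 + 0.0351/365)^1934.5 = 1.204448
A = $13,448.32 × 1.204448
A = $16,197.80

A = P(1 + r/n)^(nt) = $16,197.80


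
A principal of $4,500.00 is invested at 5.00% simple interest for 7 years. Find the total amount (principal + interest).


Total amount formula: A = P(1 + rt) = P + P·r·t
Interest: I = P × r × t = $4,500.00 × 0.05 × 7 = $1,575.00
A = P + I = $4,500.00 + $1,575.00 = $6,075.00

A = P + I = P(1 + rt) = $6,075.00


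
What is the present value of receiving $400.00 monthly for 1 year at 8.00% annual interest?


Present value of an ordinary annuity: PV = PMT × (1 − (1 + r)^(−n)) / r
Monthly rate r = 0.08/12 ≈ 0.00666667, n = 12
PV = $400.00 × (1 − (1 + 0.08/12)^(−12)) / (0.08/12)
PV = $400.00 × 11.495782
PV = $4,598.31

PV = PMT × (1-(1+r)^(-n))/r = $4,598.31


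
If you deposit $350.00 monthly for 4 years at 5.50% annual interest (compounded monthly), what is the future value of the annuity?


Future value of an ordinary annuity: FV = PMT × ((1 + r)^n − 1) / r
Monthly rate r = 0.055/12 ≈ 0.00458333, n = 48
FV = $350.00 × ((1 + 0.055/12)^48 − 1) / (0.055/12)
FV = $350.00 × 53.552852
FV = $18,743.50

FV = PMT × ((1+r)^n - 1)/r = $18,743.50


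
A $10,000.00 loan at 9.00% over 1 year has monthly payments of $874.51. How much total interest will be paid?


Total paid over the life of the loan = PMT × n.
Total paid = $874.51 × 12 = $10,494.12
Total interest = total paid − principal = $10,494.12 − $10,000.00 = $494.12

Total interest = (PMT × n) - PV = $494.12


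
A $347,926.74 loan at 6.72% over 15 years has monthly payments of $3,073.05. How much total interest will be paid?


Total paid over the life of the loan = PMT × n.
Total paid = $3,073.05 × 180 = $553,149.00
Total interest = total paid − principal = $553,149.00 − $347,926.74 = $205,222.26

Total interest = (PMT × n) - PV = $205,222.26


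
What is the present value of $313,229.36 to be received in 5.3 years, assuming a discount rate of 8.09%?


Present value formula: PV = FV / (1 + r)^t
PV = $313,229.36 / (1 + 0.0809)^5.3
PV = $313,229.36 / 1.51030006
PV = $207,395.45

PV = FV / (1 + r)^t = $207,395.45


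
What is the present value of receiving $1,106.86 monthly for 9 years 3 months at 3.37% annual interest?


Present value of an ordinary annuity: PV = PMT × (1 − (1 + r)^(−n)) / r
Monthly rate r = 0.0337/12 ≈ 0.00280833, n = 111
PV = $1,106.86 × (1 − (1 + 0.0337/12)^(−111)) / (0.0337/12)
PV = $1,106.86 × 95.251225
PV = $105,429.77

PV = PMT × (1-(1+r)^(-n))/r = $105,429.77


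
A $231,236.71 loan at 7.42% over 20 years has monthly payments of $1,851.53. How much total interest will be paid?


Total paid over the life of the loan = PMT × n.
Total paid = $1,851.53 × 240 = $444,367.20
Total interest = total paid − principal = $444,367.20 − $231,236.71 = $213,130.49

Total interest = (PMT × n) - PV = $213,130.49


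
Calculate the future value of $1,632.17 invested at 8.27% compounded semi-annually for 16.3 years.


Compound interest formula: A = P(1 + r/n)^(nt)
A = $1,632.17 × (1 + 0.0827/2)^(2 × 16.3)
Growth factor: (1 + 0.0827/2)^32.6 = 3.746736
A = $1,632.17 × 3.746736
A = $6,115.31

A = P(1 + r/n)^(nt) = $6,115.31


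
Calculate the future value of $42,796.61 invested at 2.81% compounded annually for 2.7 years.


Compound interest formula: A = P(1 + r/n)^(nt)
A = $42,796.61 × (1 + 0.0281/1)^(1 × 2.7)
Growth factor: (1 + 0.0281/1)^2.7 = 1.077694
A = $42,796.61 × 1.077694
A = $46,121.65

A = P(1 + r/n)^(nt) = $46,121.65


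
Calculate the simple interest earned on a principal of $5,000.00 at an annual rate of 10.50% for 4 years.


Simple interest formula: I = P × r × t
I = $5,000.00 × 0.105 × 4
I = $2,100.00

I = P × r × t = $2,100.00


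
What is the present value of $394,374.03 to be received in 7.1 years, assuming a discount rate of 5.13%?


Present value formula: PV = FV / (1 + r)^t
PV = $394,374.03 / (1 + 0.0513)^7.1
PV = $394,374.03 / 1.4264591
PV = $276,470.62

PV = FV / (1 + r)^t = $276,470.62


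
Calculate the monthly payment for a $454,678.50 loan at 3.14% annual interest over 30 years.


Loan payment formula: PMT = PV × r / (1 − (1 + r)^(−n))
Monthly rate r = 0.0314/12 ≈ 0.00261667, n = 360 months
Denominator: 1 − (1 + 0.0314/12)^(−360) = 0.609673
PMT = $454,678.50 × (0.0314/12) / 0.609673
PMT = $1,951.44 per month

PMT = PV × r / (1-(1+r)^(-n)) = $1,951.44/month


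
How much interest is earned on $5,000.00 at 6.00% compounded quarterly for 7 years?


Compound interest earned = final amount − principal.
A = P(1 + r/n)^(nt) = $5,000.00 × (1 + 0.06/4)^(4 × 7) = $7,586.11
Interest = A − P = $7,586.11 − $5,000.00 = $2,586.11

Interest = A - P = $2,586.11


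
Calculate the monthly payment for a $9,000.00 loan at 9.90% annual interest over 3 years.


Loan payment formula: PMT = PV × r / (1 − (1 + r)^(−n))
Monthly rate r = 0.099/12 = 0.00825, n = 36 months
Denominator: 1 − (1 + 0.099/12)^(−36) = 0.256050
PMT = $9,000.00 × (0.099/12) / 0.256050
PMT = $289.98 per month

PMT = PV × r / (1-(1+r)^(-n)) = $289.98/month


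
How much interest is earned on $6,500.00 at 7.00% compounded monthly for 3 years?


Compound interest earned = final amount − principal.
A = P(1 + r/n)^(nt) = $6,500.00 × (1 + 0.07/12)^(12 × 3) = $8,014.02
Interest = A − P = $8,014.02 − $6,500.00 = $1,514.02

Interest = A - P = $1,514.02


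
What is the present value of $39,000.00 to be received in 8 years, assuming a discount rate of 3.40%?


Present value formula: PV = FV / (1 + r)^t
PV = $39,000.00 / (1 + 0.034)^8
PV = $39,000.00 / 1.3066652
PV = $29,846.97

PV = FV / (1 + r)^t = $29,846.97


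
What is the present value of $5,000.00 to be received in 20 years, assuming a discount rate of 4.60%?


Present value formula: PV = FV / (1 + r)^t
PV = $5,000.00 / (1 + 0.046)^20
PV = $5,000.00 / 2.458293
PV = $2,033.93

PV = FV / (1 + r)^t = $2,033.93


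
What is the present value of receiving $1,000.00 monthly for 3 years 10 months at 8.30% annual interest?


Present value of an ordinary annuity: PV = PMT × (1 − (1 + r)^(−n)) / r
Monthly rate r = 0.083/12 ≈ 0.00691667, n = 46
PV = $1,000.00 × (1 − (1 + 0.083/12)^(−46)) / (0.083/12)
PV = $1,000.00 × 39.284998
PV = $39,285.00

PV = PMT × (1-(1+r)^(-n))/r = $39,285.00


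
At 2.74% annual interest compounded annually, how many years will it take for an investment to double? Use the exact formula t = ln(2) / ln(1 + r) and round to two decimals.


Doubling condition: (1 + r)^t = 2
Take ln of both sides: t × ln(1 + r) = ln(2)
t = ln(2) / ln(1 + r)
t = 0.693147 / 0.027031
t = 25.64

t = ln(2) / ln(1 + r) = 25.64 years


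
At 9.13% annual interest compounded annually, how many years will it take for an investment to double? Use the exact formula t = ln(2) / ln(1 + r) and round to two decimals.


Doubling condition: (1 + r)^t = 2
Take ln of both sides: t × ln(1 + r) = ln(2)
t = ln(2) / ln(1 + r)
t = 0.693147 / 0.087370
t = 7.93

t = ln(2) / ln(1 + r) = 7.93 years


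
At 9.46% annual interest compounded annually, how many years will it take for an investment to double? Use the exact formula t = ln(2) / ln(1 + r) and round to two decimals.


Doubling condition: (1 + r)^t = 2
Take ln of both sides: t × ln(1 + r) = ln(2)
t = ln(2) / ln(1 + r)
t = 0.693147 / 0.090389
t = 7.67

t = ln(2) / ln(1 + r) = 7.67 years
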